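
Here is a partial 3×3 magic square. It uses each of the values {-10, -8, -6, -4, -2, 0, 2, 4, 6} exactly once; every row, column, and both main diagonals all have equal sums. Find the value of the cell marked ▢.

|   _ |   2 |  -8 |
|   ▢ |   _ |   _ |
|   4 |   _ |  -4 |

-10

The 9 entries sum to -18, so each line sums to -18/3 = -6.
Row 1 must total -6; the given cells sum to -6, so (1,1) = 0.
The remaining cell in row 3 is (3,2) = -6 − 0 = -6.
The remaining cell in column 1 is (2,1) = -6 − 4 = -10.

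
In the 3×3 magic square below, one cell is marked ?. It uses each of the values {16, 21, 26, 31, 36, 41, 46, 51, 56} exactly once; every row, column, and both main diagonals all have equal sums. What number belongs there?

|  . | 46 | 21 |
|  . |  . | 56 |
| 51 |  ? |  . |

26

The 9 entries sum to 324, so each line sums to 324/3 = 108.
Row 1 needs 108; the known cells sum to 67, so (1,1) = 41.
Column 1 must total 108; the given cells sum to 92, so (2,1) = 16.
Column 3 must total 108; the given cells sum to 77, so (3,3) = 31.
Using main diagonal: 41 + 31 + ? → (2,2) = 108 − 72 = 36.
Row 3 needs 108; the known cells sum to 82, so (3,2) = 26.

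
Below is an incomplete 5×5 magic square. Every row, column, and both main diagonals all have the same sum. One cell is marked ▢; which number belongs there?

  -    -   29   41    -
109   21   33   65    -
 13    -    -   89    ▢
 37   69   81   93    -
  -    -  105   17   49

101

Column 4 is complete and sums to 305; that is the magic constant.
Row 2 needs 305; the known cells sum to 228, so (2,5) = 77.
Row 4 must total 305; the given cells sum to 280, so (4,5) = 25.
Column 3: 29 + 33 + 81 + 105 + ? = 305, so (3,3) = 57.
Main diagonal needs 305; the known cells sum to 220, so (1,1) = 85.
Column 1 must total 305; the given cells sum to 244, so (5,1) = 61.
Anti-diagonal: 65 + 57 + 69 + 61 + ? = 305, so (1,5) = 53.
Using row 1: 85 + 29 + 41 + 53 + ? → (1,2) = 305 − 208 = 97.
Row 5: 61 + 105 + 17 + 49 + ? = 305, so (5,2) = 73.
Column 2 must total 305; the given cells sum to 260, so (3,2) = 45.
The remaining cell in column 5 is (3,5) = 305 − 204 = 101.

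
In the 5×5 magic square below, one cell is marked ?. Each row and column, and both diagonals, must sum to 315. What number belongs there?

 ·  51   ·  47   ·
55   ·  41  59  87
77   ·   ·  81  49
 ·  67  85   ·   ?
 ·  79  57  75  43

Row 2: 55 + 41 + 59 + 87 + ? = 315, so (2,2) = 73.
Row 5 must total 315; the given cells sum to 254, so (5,1) = 61.
From column 2, 315 − (51 + 73 + 67 + 79) gives (3,2) = 45.
Column 4: 47 + 59 + 81 + 75 + ? = 315, so (4,4) = 53.
Row 3 needs 315; the known cells sum to 252, so (3,3) = 63.
Column 3 needs 315; the known cells sum to 246, so (1,3) = 69.
From main diagonal, 315 − (73 + 63 + 53 + 43) gives (1,1) = 83.
The remaining cell in anti-diagonal is (1,5) = 315 − 250 = 65.
Column 1 needs 315; the known cells sum to 276, so (4,1) = 39.
Column 5: 65 + 87 + 49 + 43 + ? = 315, so (4,5) = 71.

71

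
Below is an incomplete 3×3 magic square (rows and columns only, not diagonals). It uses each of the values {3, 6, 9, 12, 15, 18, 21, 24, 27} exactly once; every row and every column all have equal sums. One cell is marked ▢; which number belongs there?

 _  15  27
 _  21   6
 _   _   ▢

The 9 entries sum to 135, so each line sums to 135/3 = 45.
Row 1 must total 45; the given cells sum to 42, so (1,1) = 3.
Row 2 must total 45; the given cells sum to 27, so (2,1) = 18.
Using column 1: 3 + 18 + ? → (3,1) = 45 − 21 = 24.
The remaining cell in column 2 is (3,2) = 45 − 36 = 9.
The remaining cell in column 3 is (3,3) = 45 − 33 = 12.

12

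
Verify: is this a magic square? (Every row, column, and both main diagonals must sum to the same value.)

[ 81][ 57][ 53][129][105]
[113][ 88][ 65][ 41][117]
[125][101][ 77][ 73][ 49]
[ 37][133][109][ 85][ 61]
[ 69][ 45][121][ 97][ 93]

No — column 4 sums to 425 but column 2 sums to 424.

Row 1: 81 + 57 + 53 + 129 + 105 = 425.
Row 2: 113 + 88 + 65 + 41 + 117 = 424.
Row 3: 125 + 101 + 77 + 73 + 49 = 425.
Row 4: 37 + 133 + 109 + 85 + 61 = 425.
Row 5: 69 + 45 + 121 + 97 + 93 = 425.
Column 1: 81 + 113 + 125 + 37 + 69 = 425.
Column 2: 57 + 88 + 101 + 133 + 45 = 424.
Column 3: 53 + 65 + 77 + 109 + 121 = 425.
Column 4: 129 + 41 + 73 + 85 + 97 = 425.
Column 5: 105 + 117 + 49 + 61 + 93 = 425.
Main diagonal: 81 + 88 + 77 + 85 + 93 = 424.
Anti-diagonal: 105 + 41 + 77 + 133 + 69 = 425.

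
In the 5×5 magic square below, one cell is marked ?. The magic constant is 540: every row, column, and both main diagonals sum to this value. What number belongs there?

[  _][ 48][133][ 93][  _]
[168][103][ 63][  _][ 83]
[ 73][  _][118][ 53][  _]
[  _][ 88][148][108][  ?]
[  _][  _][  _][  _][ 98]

Row 2 needs 540; the known cells sum to 417, so (2,4) = 123.
From column 3, 540 − (133 + 63 + 118 + 148) gives (5,3) = 78.
From column 4, 540 − (93 + 123 + 53 + 108) gives (5,4) = 163.
The remaining cell in main diagonal is (1,1) = 540 − 427 = 113.
Row 1 needs 540; the known cells sum to 387, so (1,5) = 153.
Using anti-diagonal: 153 + 123 + 118 + 88 + ? → (5,1) = 540 − 482 = 58.
Row 5 needs 540; the known cells sum to 397, so (5,2) = 143.
Column 1 needs 540; the known cells sum to 412, so (4,1) = 128.
Column 2: 48 + 103 + 88 + 143 + ? = 540, so (3,2) = 158.
From row 3, 540 − (73 + 158 + 118 + 53) gives (3,5) = 138.
Row 4 must total 540; the given cells sum to 472, so (4,5) = 68.

68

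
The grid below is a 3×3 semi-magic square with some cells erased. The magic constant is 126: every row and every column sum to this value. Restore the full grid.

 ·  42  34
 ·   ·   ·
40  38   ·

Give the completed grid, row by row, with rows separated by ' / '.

50 42 34 / 36 46 44 / 40 38 48

Using row 1: 42 + 34 + ? → (1,1) = 126 − 76 = 50.
Row 3 needs 126; the known cells sum to 78, so (3,3) = 48.
Column 1: 50 + 40 + ? = 126, so (2,1) = 36.
Column 2 must total 126; the given cells sum to 80, so (2,2) = 46.
Column 3: 34 + 48 + ? = 126, so (2,3) = 44.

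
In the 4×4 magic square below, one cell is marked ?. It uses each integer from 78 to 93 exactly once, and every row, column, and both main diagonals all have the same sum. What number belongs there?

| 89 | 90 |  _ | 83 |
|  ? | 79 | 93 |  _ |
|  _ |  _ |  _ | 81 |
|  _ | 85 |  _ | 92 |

84

The entries are 78 through 93, which sum to 1368, so each line sums to 1368/4 = 342.
From row 1, 342 − (89 + 90 + 83) gives (1,3) = 80.
Column 2 needs 342; the known cells sum to 254, so (3,2) = 88.
Using column 4: 83 + 81 + 92 + ? → (2,4) = 342 − 256 = 86.
Using main diagonal: 89 + 79 + 92 + ? → (3,3) = 342 − 260 = 82.
Anti-diagonal needs 342; the known cells sum to 264, so (4,1) = 78.
From row 2, 342 − (79 + 93 + 86) gives (2,1) = 84.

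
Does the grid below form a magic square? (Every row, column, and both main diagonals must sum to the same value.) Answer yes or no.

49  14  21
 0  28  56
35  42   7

Yes

Row 1: 49 + 14 + 21 = 84.
Row 2: 0 + 28 + 56 = 84.
Row 3: 35 + 42 + 7 = 84.
Column 1: 49 + 0 + 35 = 84.
Column 2: 14 + 28 + 42 = 84.
Column 3: 21 + 56 + 7 = 84.
Main diagonal: 49 + 28 + 7 = 84.
Anti-diagonal: 21 + 28 + 35 = 84.
All lines sum to 84.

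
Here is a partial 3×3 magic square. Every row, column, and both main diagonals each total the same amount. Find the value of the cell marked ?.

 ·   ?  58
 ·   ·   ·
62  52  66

68

Row 3 is complete and sums to 180; that is the magic constant.
The remaining cell in column 3 is (2,3) = 180 − 124 = 56.
Using anti-diagonal: 58 + 62 + ? → (2,2) = 180 − 120 = 60.
Row 2 needs 180; the known cells sum to 116, so (2,1) = 64.
Column 1: 64 + 62 + ? = 180, so (1,1) = 54.
The remaining cell in column 2 is (1,2) = 180 − 112 = 68.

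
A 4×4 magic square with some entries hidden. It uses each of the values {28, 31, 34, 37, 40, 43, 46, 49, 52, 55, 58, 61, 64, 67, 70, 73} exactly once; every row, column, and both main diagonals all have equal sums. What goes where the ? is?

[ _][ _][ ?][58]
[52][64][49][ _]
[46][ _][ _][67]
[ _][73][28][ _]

The 16 entries sum to 808, so each line sums to 808/4 = 202.
The remaining cell in row 2 is (2,4) = 202 − 165 = 37.
Using column 4: 58 + 37 + 67 + ? → (4,4) = 202 − 162 = 40.
Row 4: 73 + 28 + 40 + ? = 202, so (4,1) = 61.
Column 1 needs 202; the known cells sum to 159, so (1,1) = 43.
Using main diagonal: 43 + 64 + 40 + ? → (3,3) = 202 − 147 = 55.
Anti-diagonal must total 202; the given cells sum to 168, so (3,2) = 34.
Column 2 needs 202; the known cells sum to 171, so (1,2) = 31.
From column 3, 202 − (49 + 55 + 28) gives (1,3) = 70.

70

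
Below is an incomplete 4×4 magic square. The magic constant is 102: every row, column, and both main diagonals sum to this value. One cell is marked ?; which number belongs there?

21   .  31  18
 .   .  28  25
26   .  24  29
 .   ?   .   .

20

Row 1: 21 + 31 + 18 + ? = 102, so (1,2) = 32.
Using row 3: 26 + 24 + 29 + ? → (3,2) = 102 − 79 = 23.
The remaining cell in column 3 is (4,3) = 102 − 83 = 19.
Column 4 needs 102; the known cells sum to 72, so (4,4) = 30.
Main diagonal: 21 + 24 + 30 + ? = 102, so (2,2) = 27.
From anti-diagonal, 102 − (18 + 28 + 23) gives (4,1) = 33.
Row 2 must total 102; the given cells sum to 80, so (2,1) = 22.
Using row 4: 33 + 19 + 30 + ? → (4,2) = 102 − 82 = 20.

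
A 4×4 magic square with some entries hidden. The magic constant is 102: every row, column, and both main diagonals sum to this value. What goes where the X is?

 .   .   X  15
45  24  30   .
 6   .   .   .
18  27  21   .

42

Row 2 must total 102; the given cells sum to 99, so (2,4) = 3.
Using row 4: 18 + 27 + 21 + ? → (4,4) = 102 − 66 = 36.
Using column 1: 45 + 6 + 18 + ? → (1,1) = 102 − 69 = 33.
Column 4 must total 102; the given cells sum to 54, so (3,4) = 48.
From main diagonal, 102 − (33 + 24 + 36) gives (3,3) = 9.
The remaining cell in anti-diagonal is (3,2) = 102 − 63 = 39.
Column 2: 24 + 39 + 27 + ? = 102, so (1,2) = 12.
From column 3, 102 − (30 + 9 + 21) gives (1,3) = 42.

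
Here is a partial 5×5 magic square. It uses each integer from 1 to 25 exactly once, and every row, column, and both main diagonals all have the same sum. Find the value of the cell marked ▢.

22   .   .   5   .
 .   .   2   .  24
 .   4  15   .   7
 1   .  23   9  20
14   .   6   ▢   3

The entries are 1 through 25, which sum to 325, so each line sums to 325/5 = 65.
Using row 4: 1 + 23 + 9 + 20 + ? → (4,2) = 65 − 53 = 12.
The remaining cell in column 3 is (1,3) = 65 − 46 = 19.
Column 5: 24 + 7 + 20 + 3 + ? = 65, so (1,5) = 11.
Main diagonal must total 65; the given cells sum to 49, so (2,2) = 16.
The remaining cell in anti-diagonal is (2,4) = 65 − 52 = 13.
Row 1 must total 65; the given cells sum to 57, so (1,2) = 8.
The remaining cell in row 2 is (2,1) = 65 − 55 = 10.
Column 1 needs 65; the known cells sum to 47, so (3,1) = 18.
From column 2, 65 − (8 + 16 + 4 + 12) gives (5,2) = 25.
The remaining cell in row 3 is (3,4) = 65 − 44 = 21.
The remaining cell in row 5 is (5,4) = 65 − 48 = 17.

17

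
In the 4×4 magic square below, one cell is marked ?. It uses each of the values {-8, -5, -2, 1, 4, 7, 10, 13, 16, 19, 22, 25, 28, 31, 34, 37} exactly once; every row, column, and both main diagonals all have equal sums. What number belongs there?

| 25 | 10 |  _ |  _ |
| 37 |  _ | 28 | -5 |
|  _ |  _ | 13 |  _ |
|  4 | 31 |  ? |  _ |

The 16 entries sum to 232, so each line sums to 232/4 = 58.
Row 2 must total 58; the given cells sum to 60, so (2,2) = -2.
The remaining cell in column 1 is (3,1) = 58 − 66 = -8.
Using column 2: 10 + (-2) + 31 + ? → (3,2) = 58 − 39 = 19.
The remaining cell in main diagonal is (4,4) = 58 − 36 = 22.
The remaining cell in anti-diagonal is (1,4) = 58 − 51 = 7.
Row 1 must total 58; the given cells sum to 42, so (1,3) = 16.
Using row 3: -8 + 19 + 13 + ? → (3,4) = 58 − 24 = 34.
Row 4 needs 58; the known cells sum to 57, so (4,3) = 1.

1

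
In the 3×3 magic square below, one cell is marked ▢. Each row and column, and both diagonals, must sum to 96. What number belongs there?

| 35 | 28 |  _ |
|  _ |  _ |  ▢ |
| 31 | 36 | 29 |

From row 1, 96 − (35 + 28) gives (1,3) = 33.
The remaining cell in column 1 is (2,1) = 96 − 66 = 30.
Column 2 needs 96; the known cells sum to 64, so (2,2) = 32.
Column 3 must total 96; the given cells sum to 62, so (2,3) = 34.

34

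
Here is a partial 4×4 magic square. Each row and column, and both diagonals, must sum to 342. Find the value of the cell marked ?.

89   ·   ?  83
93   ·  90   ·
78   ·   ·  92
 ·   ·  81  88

The remaining cell in column 1 is (4,1) = 342 − 260 = 82.
Column 4 must total 342; the given cells sum to 263, so (2,4) = 79.
Using anti-diagonal: 83 + 90 + 82 + ? → (3,2) = 342 − 255 = 87.
Row 2 needs 342; the known cells sum to 262, so (2,2) = 80.
Row 3 must total 342; the given cells sum to 257, so (3,3) = 85.
Row 4 must total 342; the given cells sum to 251, so (4,2) = 91.
Column 2: 80 + 87 + 91 + ? = 342, so (1,2) = 84.
The remaining cell in column 3 is (1,3) = 342 − 256 = 86.

86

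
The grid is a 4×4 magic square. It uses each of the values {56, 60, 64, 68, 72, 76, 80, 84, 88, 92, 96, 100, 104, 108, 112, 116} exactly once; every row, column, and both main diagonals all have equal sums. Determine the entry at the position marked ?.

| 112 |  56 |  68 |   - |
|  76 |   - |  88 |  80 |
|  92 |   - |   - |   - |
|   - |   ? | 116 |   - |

104

The 16 entries sum to 1376, so each line sums to 1376/4 = 344.
Using row 1: 112 + 56 + 68 + ? → (1,4) = 344 − 236 = 108.
Row 2 must total 344; the given cells sum to 244, so (2,2) = 100.
From column 1, 344 − (112 + 76 + 92) gives (4,1) = 64.
Column 3 must total 344; the given cells sum to 272, so (3,3) = 72.
Main diagonal must total 344; the given cells sum to 284, so (4,4) = 60.
Anti-diagonal: 108 + 88 + 64 + ? = 344, so (3,2) = 84.
Using row 3: 92 + 84 + 72 + ? → (3,4) = 344 − 248 = 96.
The remaining cell in row 4 is (4,2) = 344 − 240 = 104.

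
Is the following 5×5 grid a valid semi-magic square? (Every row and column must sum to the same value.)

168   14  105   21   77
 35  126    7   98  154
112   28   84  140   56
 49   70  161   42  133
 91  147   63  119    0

Row 1: 168 + 14 + 105 + 21 + 77 = 385.
Row 2: 35 + 126 + 7 + 98 + 154 = 420.
Row 3: 112 + 28 + 84 + 140 + 56 = 420.
Row 4: 49 + 70 + 161 + 42 + 133 = 455.
Row 5: 91 + 147 + 63 + 119 + 0 = 420.
Column 1: 168 + 35 + 112 + 49 + 91 = 455.
Column 2: 14 + 126 + 28 + 70 + 147 = 385.
Column 3: 105 + 7 + 84 + 161 + 63 = 420.
Column 4: 21 + 98 + 140 + 42 + 119 = 420.
Column 5: 77 + 154 + 56 + 133 + 0 = 420.

No — column 5 sums to 420 but column 1 sums to 455.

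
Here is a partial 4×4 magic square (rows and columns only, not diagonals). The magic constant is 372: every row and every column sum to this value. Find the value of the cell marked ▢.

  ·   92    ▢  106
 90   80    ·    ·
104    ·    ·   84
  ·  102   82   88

96

The remaining cell in row 4 is (4,1) = 372 − 272 = 100.
Using column 1: 90 + 104 + 100 + ? → (1,1) = 372 − 294 = 78.
Using column 2: 92 + 80 + 102 + ? → (3,2) = 372 − 274 = 98.
Column 4: 106 + 84 + 88 + ? = 372, so (2,4) = 94.
Using row 1: 78 + 92 + 106 + ? → (1,3) = 372 − 276 = 96.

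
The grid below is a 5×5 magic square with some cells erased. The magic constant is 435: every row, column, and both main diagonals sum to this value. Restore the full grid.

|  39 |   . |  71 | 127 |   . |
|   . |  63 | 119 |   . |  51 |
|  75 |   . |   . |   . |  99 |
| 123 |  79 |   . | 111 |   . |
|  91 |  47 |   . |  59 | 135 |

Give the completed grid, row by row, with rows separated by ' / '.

39 115 71 127 83 / 107 63 119 95 51 / 75 131 87 43 99 / 123 79 55 111 67 / 91 47 103 59 135

Row 5: 91 + 47 + 59 + 135 + ? = 435, so (5,3) = 103.
Column 1: 39 + 75 + 123 + 91 + ? = 435, so (2,1) = 107.
Main diagonal: 39 + 63 + 111 + 135 + ? = 435, so (3,3) = 87.
Using row 2: 107 + 63 + 119 + 51 + ? → (2,4) = 435 − 340 = 95.
Using column 3: 71 + 119 + 87 + 103 + ? → (4,3) = 435 − 380 = 55.
Using column 4: 127 + 95 + 111 + 59 + ? → (3,4) = 435 − 392 = 43.
From anti-diagonal, 435 − (95 + 87 + 79 + 91) gives (1,5) = 83.
Row 1 needs 435; the known cells sum to 320, so (1,2) = 115.
From row 3, 435 − (75 + 87 + 43 + 99) gives (3,2) = 131.
Using row 4: 123 + 79 + 55 + 111 + ? → (4,5) = 435 − 368 = 67.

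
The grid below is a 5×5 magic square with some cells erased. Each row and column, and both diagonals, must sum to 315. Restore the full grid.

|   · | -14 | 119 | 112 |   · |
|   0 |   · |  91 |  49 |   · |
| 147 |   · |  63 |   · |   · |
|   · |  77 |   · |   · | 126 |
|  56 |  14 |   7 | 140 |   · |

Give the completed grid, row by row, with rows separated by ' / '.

28 -14 119 112 70 / 0 133 91 49 42 / 147 105 63 21 -21 / 84 77 35 -7 126 / 56 14 7 140 98

Row 5: 56 + 14 + 7 + 140 + ? = 315, so (5,5) = 98.
Column 3 needs 315; the known cells sum to 280, so (4,3) = 35.
Using anti-diagonal: 49 + 63 + 77 + 56 + ? → (1,5) = 315 − 245 = 70.
From row 1, 315 − (-14 + 119 + 112 + 70) gives (1,1) = 28.
The remaining cell in column 1 is (4,1) = 315 − 231 = 84.
Row 4 needs 315; the known cells sum to 322, so (4,4) = -7.
Column 4: 112 + 49 + (-7) + 140 + ? = 315, so (3,4) = 21.
The remaining cell in main diagonal is (2,2) = 315 − 182 = 133.
From row 2, 315 − (0 + 133 + 91 + 49) gives (2,5) = 42.
Column 2 must total 315; the given cells sum to 210, so (3,2) = 105.
Column 5 must total 315; the given cells sum to 336, so (3,5) = -21.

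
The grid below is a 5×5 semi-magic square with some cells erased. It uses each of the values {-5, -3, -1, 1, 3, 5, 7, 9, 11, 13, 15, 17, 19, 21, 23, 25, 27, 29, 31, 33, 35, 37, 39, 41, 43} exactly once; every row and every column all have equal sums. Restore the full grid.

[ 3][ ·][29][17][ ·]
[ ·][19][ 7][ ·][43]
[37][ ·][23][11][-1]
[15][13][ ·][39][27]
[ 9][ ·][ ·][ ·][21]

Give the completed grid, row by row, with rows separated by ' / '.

3 41 29 17 5 / 31 19 7 -5 43 / 37 25 23 11 -1 / 15 13 1 39 27 / 9 -3 35 33 21

The 25 entries sum to 475, so each line sums to 475/5 = 95.
Row 3: 37 + 23 + 11 + (-1) + ? = 95, so (3,2) = 25.
Row 4: 15 + 13 + 39 + 27 + ? = 95, so (4,3) = 1.
From column 1, 95 − (3 + 37 + 15 + 9) gives (2,1) = 31.
Using column 3: 29 + 7 + 23 + 1 + ? → (5,3) = 95 − 60 = 35.
Using column 5: 43 + (-1) + 27 + 21 + ? → (1,5) = 95 − 90 = 5.
Row 1: 3 + 29 + 17 + 5 + ? = 95, so (1,2) = 41.
The remaining cell in row 2 is (2,4) = 95 − 100 = -5.
The remaining cell in column 2 is (5,2) = 95 − 98 = -3.
Column 4 needs 95; the known cells sum to 62, so (5,4) = 33.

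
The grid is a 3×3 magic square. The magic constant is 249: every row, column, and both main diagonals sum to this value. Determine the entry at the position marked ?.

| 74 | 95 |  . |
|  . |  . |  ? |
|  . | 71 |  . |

From row 1, 249 − (74 + 95) gives (1,3) = 80.
Column 2 must total 249; the given cells sum to 166, so (2,2) = 83.
Main diagonal needs 249; the known cells sum to 157, so (3,3) = 92.
Using anti-diagonal: 80 + 83 + ? → (3,1) = 249 − 163 = 86.
Column 1 needs 249; the known cells sum to 160, so (2,1) = 89.
Column 3 must total 249; the given cells sum to 172, so (2,3) = 77.

77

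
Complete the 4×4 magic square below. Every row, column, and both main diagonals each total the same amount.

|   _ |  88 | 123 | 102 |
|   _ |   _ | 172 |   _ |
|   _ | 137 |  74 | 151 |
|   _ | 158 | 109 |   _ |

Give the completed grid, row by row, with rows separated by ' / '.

165 88 123 102 / 130 95 172 81 / 116 137 74 151 / 67 158 109 144

Column 3 is already complete: 123 + 172 + 74 + 109 = 478, so that is the magic constant.
Row 1 needs 478; the known cells sum to 313, so (1,1) = 165.
Row 3 must total 478; the given cells sum to 362, so (3,1) = 116.
Column 2 needs 478; the known cells sum to 383, so (2,2) = 95.
From main diagonal, 478 − (165 + 95 + 74) gives (4,4) = 144.
Anti-diagonal must total 478; the given cells sum to 411, so (4,1) = 67.
Column 1 needs 478; the known cells sum to 348, so (2,1) = 130.
The remaining cell in column 4 is (2,4) = 478 − 397 = 81.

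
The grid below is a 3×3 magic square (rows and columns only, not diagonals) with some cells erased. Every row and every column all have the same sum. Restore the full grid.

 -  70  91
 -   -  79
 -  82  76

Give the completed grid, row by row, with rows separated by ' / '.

85 70 91 / 73 94 79 / 88 82 76

Column 3 is already complete: 91 + 79 + 76 = 246, so that is the magic constant.
Row 1: 70 + 91 + ? = 246, so (1,1) = 85.
From row 3, 246 − (82 + 76) gives (3,1) = 88.
From column 1, 246 − (85 + 88) gives (2,1) = 73.
Column 2 must total 246; the given cells sum to 152, so (2,2) = 94.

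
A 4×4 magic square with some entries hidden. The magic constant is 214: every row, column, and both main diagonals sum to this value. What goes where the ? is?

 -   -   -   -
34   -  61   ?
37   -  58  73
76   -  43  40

70

The remaining cell in row 3 is (3,2) = 214 − 168 = 46.
The remaining cell in row 4 is (4,2) = 214 − 159 = 55.
Column 1 must total 214; the given cells sum to 147, so (1,1) = 67.
Column 3: 61 + 58 + 43 + ? = 214, so (1,3) = 52.
Main diagonal: 67 + 58 + 40 + ? = 214, so (2,2) = 49.
Anti-diagonal must total 214; the given cells sum to 183, so (1,4) = 31.
From row 1, 214 − (67 + 52 + 31) gives (1,2) = 64.
Using row 2: 34 + 49 + 61 + ? → (2,4) = 214 − 144 = 70.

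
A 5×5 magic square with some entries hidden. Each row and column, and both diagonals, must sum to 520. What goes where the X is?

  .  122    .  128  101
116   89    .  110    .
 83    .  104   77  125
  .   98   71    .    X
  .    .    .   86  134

Row 3 must total 520; the given cells sum to 389, so (3,2) = 131.
Column 2 needs 520; the known cells sum to 440, so (5,2) = 80.
The remaining cell in column 4 is (4,4) = 520 − 401 = 119.
Main diagonal: 89 + 104 + 119 + 134 + ? = 520, so (1,1) = 74.
Anti-diagonal must total 520; the given cells sum to 413, so (5,1) = 107.
Row 1 must total 520; the given cells sum to 425, so (1,3) = 95.
From row 5, 520 − (107 + 80 + 86 + 134) gives (5,3) = 113.
Column 1: 74 + 116 + 83 + 107 + ? = 520, so (4,1) = 140.
The remaining cell in column 3 is (2,3) = 520 − 383 = 137.
Row 2: 116 + 89 + 137 + 110 + ? = 520, so (2,5) = 68.
From row 4, 520 − (140 + 98 + 71 + 119) gives (4,5) = 92.

92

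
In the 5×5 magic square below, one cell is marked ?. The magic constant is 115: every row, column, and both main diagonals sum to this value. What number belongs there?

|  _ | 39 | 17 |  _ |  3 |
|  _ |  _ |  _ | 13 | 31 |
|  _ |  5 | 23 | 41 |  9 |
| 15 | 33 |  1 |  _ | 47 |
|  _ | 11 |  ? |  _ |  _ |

The remaining cell in row 3 is (3,1) = 115 − 78 = 37.
Row 4 must total 115; the given cells sum to 96, so (4,4) = 19.
From column 2, 115 − (39 + 5 + 33 + 11) gives (2,2) = 27.
Using column 5: 3 + 31 + 9 + 47 + ? → (5,5) = 115 − 90 = 25.
Main diagonal must total 115; the given cells sum to 94, so (1,1) = 21.
The remaining cell in anti-diagonal is (5,1) = 115 − 72 = 43.
From row 1, 115 − (21 + 39 + 17 + 3) gives (1,4) = 35.
The remaining cell in column 1 is (2,1) = 115 − 116 = -1.
From column 4, 115 − (35 + 13 + 41 + 19) gives (5,4) = 7.
Row 2 needs 115; the known cells sum to 70, so (2,3) = 45.
Using row 5: 43 + 11 + 7 + 25 + ? → (5,3) = 115 − 86 = 29.

29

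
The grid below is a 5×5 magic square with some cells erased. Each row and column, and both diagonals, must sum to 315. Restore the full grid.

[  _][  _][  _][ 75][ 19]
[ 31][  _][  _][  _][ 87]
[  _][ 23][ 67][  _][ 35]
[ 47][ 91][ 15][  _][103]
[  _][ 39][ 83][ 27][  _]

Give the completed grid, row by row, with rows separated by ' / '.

Using row 4: 47 + 91 + 15 + 103 + ? → (4,4) = 315 − 256 = 59.
Column 5 must total 315; the given cells sum to 244, so (5,5) = 71.
From row 5, 315 − (39 + 83 + 27 + 71) gives (5,1) = 95.
Anti-diagonal: 19 + 67 + 91 + 95 + ? = 315, so (2,4) = 43.
From column 4, 315 − (75 + 43 + 59 + 27) gives (3,4) = 111.
Using row 3: 23 + 67 + 111 + 35 + ? → (3,1) = 315 − 236 = 79.
The remaining cell in column 1 is (1,1) = 315 − 252 = 63.
From main diagonal, 315 − (63 + 67 + 59 + 71) gives (2,2) = 55.
From row 2, 315 − (31 + 55 + 43 + 87) gives (2,3) = 99.
Column 2 needs 315; the known cells sum to 208, so (1,2) = 107.
Column 3 must total 315; the given cells sum to 264, so (1,3) = 51.

63 107 51 75 19 / 31 55 99 43 87 / 79 23 67 111 35 / 47 91 15 59 103 / 95 39 83 27 71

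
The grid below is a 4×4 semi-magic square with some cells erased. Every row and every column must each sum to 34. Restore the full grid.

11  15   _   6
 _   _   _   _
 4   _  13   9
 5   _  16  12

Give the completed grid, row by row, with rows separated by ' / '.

11 15 2 6 / 14 10 3 7 / 4 8 13 9 / 5 1 16 12

Using row 1: 11 + 15 + 6 + ? → (1,3) = 34 − 32 = 2.
Using row 3: 4 + 13 + 9 + ? → (3,2) = 34 − 26 = 8.
Using row 4: 5 + 16 + 12 + ? → (4,2) = 34 − 33 = 1.
Column 1 needs 34; the known cells sum to 20, so (2,1) = 14.
Column 2 must total 34; the given cells sum to 24, so (2,2) = 10.
From column 3, 34 − (2 + 13 + 16) gives (2,3) = 3.
The remaining cell in column 4 is (2,4) = 34 − 27 = 7.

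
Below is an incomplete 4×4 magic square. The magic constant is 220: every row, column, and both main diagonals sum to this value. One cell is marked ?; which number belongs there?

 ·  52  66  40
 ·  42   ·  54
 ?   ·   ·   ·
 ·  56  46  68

44

The remaining cell in row 1 is (1,1) = 220 − 158 = 62.
Row 4 must total 220; the given cells sum to 170, so (4,1) = 50.
Column 2 needs 220; the known cells sum to 150, so (3,2) = 70.
The remaining cell in column 4 is (3,4) = 220 − 162 = 58.
Main diagonal must total 220; the given cells sum to 172, so (3,3) = 48.
Anti-diagonal: 40 + 70 + 50 + ? = 220, so (2,3) = 60.
From row 2, 220 − (42 + 60 + 54) gives (2,1) = 64.
The remaining cell in row 3 is (3,1) = 220 − 176 = 44.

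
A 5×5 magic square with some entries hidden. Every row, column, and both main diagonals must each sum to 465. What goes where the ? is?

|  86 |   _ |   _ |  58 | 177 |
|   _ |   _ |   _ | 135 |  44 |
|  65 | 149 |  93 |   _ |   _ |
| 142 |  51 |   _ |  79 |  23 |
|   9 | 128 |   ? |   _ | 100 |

Row 4 must total 465; the given cells sum to 295, so (4,3) = 170.
Using column 1: 86 + 65 + 142 + 9 + ? → (2,1) = 465 − 302 = 163.
The remaining cell in column 5 is (3,5) = 465 − 344 = 121.
Main diagonal needs 465; the known cells sum to 358, so (2,2) = 107.
Using row 2: 163 + 107 + 135 + 44 + ? → (2,3) = 465 − 449 = 16.
Row 3 must total 465; the given cells sum to 428, so (3,4) = 37.
Column 2 must total 465; the given cells sum to 435, so (1,2) = 30.
Column 4 needs 465; the known cells sum to 309, so (5,4) = 156.
Row 1: 86 + 30 + 58 + 177 + ? = 465, so (1,3) = 114.
Using row 5: 9 + 128 + 156 + 100 + ? → (5,3) = 465 − 393 = 72.

72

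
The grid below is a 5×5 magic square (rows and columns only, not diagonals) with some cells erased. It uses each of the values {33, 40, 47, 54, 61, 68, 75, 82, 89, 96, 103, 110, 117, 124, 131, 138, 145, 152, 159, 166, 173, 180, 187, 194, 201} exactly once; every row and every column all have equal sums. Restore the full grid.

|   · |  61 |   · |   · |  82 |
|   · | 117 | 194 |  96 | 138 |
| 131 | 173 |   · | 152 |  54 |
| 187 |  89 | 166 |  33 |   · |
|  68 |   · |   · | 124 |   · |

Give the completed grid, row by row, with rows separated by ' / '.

159 61 103 180 82 / 40 117 194 96 138 / 131 173 75 152 54 / 187 89 166 33 110 / 68 145 47 124 201

The 25 entries sum to 2925, so each line sums to 2925/5 = 585.
From row 2, 585 − (117 + 194 + 96 + 138) gives (2,1) = 40.
From row 3, 585 − (131 + 173 + 152 + 54) gives (3,3) = 75.
From row 4, 585 − (187 + 89 + 166 + 33) gives (4,5) = 110.
Column 1 needs 585; the known cells sum to 426, so (1,1) = 159.
Using column 2: 61 + 117 + 173 + 89 + ? → (5,2) = 585 − 440 = 145.
Using column 4: 96 + 152 + 33 + 124 + ? → (1,4) = 585 − 405 = 180.
Column 5 must total 585; the given cells sum to 384, so (5,5) = 201.
From row 1, 585 − (159 + 61 + 180 + 82) gives (1,3) = 103.
Row 5: 68 + 145 + 124 + 201 + ? = 585, so (5,3) = 47.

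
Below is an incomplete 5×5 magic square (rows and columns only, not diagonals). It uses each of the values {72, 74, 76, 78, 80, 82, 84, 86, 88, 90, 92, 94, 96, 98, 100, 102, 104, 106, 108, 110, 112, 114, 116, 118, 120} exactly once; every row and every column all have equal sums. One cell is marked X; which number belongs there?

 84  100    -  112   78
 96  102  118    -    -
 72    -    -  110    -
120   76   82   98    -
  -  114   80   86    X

92

The 25 entries sum to 2400, so each line sums to 2400/5 = 480.
Row 1 needs 480; the known cells sum to 374, so (1,3) = 106.
Row 4 needs 480; the known cells sum to 376, so (4,5) = 104.
Column 1 needs 480; the known cells sum to 372, so (5,1) = 108.
Column 2 needs 480; the known cells sum to 392, so (3,2) = 88.
Column 3: 106 + 118 + 82 + 80 + ? = 480, so (3,3) = 94.
The remaining cell in column 4 is (2,4) = 480 − 406 = 74.
Row 2 must total 480; the given cells sum to 390, so (2,5) = 90.
Row 3 needs 480; the known cells sum to 364, so (3,5) = 116.
Row 5 needs 480; the known cells sum to 388, so (5,5) = 92.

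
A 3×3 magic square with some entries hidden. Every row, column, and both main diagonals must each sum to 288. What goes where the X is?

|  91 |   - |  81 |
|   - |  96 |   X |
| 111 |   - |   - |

Using row 1: 91 + 81 + ? → (1,2) = 288 − 172 = 116.
From column 1, 288 − (91 + 111) gives (2,1) = 86.
Using column 2: 116 + 96 + ? → (3,2) = 288 − 212 = 76.
Using main diagonal: 91 + 96 + ? → (3,3) = 288 − 187 = 101.
Row 2: 86 + 96 + ? = 288, so (2,3) = 106.

106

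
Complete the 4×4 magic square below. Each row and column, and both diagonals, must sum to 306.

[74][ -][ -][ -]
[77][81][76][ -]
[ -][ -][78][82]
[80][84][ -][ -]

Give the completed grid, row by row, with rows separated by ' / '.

74 70 83 79 / 77 81 76 72 / 75 71 78 82 / 80 84 69 73

Row 2: 77 + 81 + 76 + ? = 306, so (2,4) = 72.
From column 1, 306 − (74 + 77 + 80) gives (3,1) = 75.
From main diagonal, 306 − (74 + 81 + 78) gives (4,4) = 73.
Row 3 needs 306; the known cells sum to 235, so (3,2) = 71.
From row 4, 306 − (80 + 84 + 73) gives (4,3) = 69.
Column 2 must total 306; the given cells sum to 236, so (1,2) = 70.
Using column 3: 76 + 78 + 69 + ? → (1,3) = 306 − 223 = 83.
The remaining cell in column 4 is (1,4) = 306 − 227 = 79.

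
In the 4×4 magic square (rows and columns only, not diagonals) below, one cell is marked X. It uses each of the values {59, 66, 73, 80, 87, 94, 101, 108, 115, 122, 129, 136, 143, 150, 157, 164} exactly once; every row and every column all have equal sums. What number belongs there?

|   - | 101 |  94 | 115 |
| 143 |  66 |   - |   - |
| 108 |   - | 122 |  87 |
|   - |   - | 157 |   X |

80

The 16 entries sum to 1784, so each line sums to 1784/4 = 446.
The remaining cell in row 1 is (1,1) = 446 − 310 = 136.
Row 3: 108 + 122 + 87 + ? = 446, so (3,2) = 129.
Column 1: 136 + 143 + 108 + ? = 446, so (4,1) = 59.
The remaining cell in column 2 is (4,2) = 446 − 296 = 150.
The remaining cell in column 3 is (2,3) = 446 − 373 = 73.
The remaining cell in row 2 is (2,4) = 446 − 282 = 164.
Row 4: 59 + 150 + 157 + ? = 446, so (4,4) = 80.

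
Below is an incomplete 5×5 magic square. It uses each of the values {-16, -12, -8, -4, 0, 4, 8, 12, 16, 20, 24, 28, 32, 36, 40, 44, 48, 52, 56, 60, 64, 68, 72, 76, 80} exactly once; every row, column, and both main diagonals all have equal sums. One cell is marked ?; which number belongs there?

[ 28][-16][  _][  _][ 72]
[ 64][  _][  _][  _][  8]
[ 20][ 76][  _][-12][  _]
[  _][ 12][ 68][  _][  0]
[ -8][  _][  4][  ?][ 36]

The 25 entries sum to 800, so each line sums to 800/5 = 160.
Using column 1: 28 + 64 + 20 + (-8) + ? → (4,1) = 160 − 104 = 56.
Column 5 needs 160; the known cells sum to 116, so (3,5) = 44.
From row 3, 160 − (20 + 76 + (-12) + 44) gives (3,3) = 32.
The remaining cell in row 4 is (4,4) = 160 − 136 = 24.
Main diagonal: 28 + 32 + 24 + 36 + ? = 160, so (2,2) = 40.
Anti-diagonal must total 160; the given cells sum to 108, so (2,4) = 52.
Row 2: 64 + 40 + 52 + 8 + ? = 160, so (2,3) = -4.
The remaining cell in column 2 is (5,2) = 160 − 112 = 48.
Column 3: -4 + 32 + 68 + 4 + ? = 160, so (1,3) = 60.
Row 1 must total 160; the given cells sum to 144, so (1,4) = 16.
From row 5, 160 − (-8 + 48 + 4 + 36) gives (5,4) = 80.

80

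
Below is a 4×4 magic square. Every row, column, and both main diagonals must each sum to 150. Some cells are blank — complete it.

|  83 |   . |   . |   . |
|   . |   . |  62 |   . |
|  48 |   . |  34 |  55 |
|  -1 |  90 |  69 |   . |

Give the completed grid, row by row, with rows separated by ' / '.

83 6 -15 76 / 20 41 62 27 / 48 13 34 55 / -1 90 69 -8

Using row 3: 48 + 34 + 55 + ? → (3,2) = 150 − 137 = 13.
Row 4 must total 150; the given cells sum to 158, so (4,4) = -8.
Column 1 needs 150; the known cells sum to 130, so (2,1) = 20.
The remaining cell in column 3 is (1,3) = 150 − 165 = -15.
From main diagonal, 150 − (83 + 34 + (-8)) gives (2,2) = 41.
Anti-diagonal must total 150; the given cells sum to 74, so (1,4) = 76.
Using row 1: 83 + (-15) + 76 + ? → (1,2) = 150 − 144 = 6.
The remaining cell in row 2 is (2,4) = 150 − 123 = 27.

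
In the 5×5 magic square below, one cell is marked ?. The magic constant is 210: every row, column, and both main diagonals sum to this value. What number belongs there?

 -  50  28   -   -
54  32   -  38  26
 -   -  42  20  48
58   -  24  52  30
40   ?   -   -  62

Row 2 needs 210; the known cells sum to 150, so (2,3) = 60.
From row 4, 210 − (58 + 24 + 52 + 30) gives (4,2) = 46.
Using column 3: 28 + 60 + 42 + 24 + ? → (5,3) = 210 − 154 = 56.
Column 5: 26 + 48 + 30 + 62 + ? = 210, so (1,5) = 44.
Using main diagonal: 32 + 42 + 52 + 62 + ? → (1,1) = 210 − 188 = 22.
The remaining cell in row 1 is (1,4) = 210 − 144 = 66.
The remaining cell in column 1 is (3,1) = 210 − 174 = 36.
The remaining cell in column 4 is (5,4) = 210 − 176 = 34.
Row 3 must total 210; the given cells sum to 146, so (3,2) = 64.
Row 5 needs 210; the known cells sum to 192, so (5,2) = 18.

18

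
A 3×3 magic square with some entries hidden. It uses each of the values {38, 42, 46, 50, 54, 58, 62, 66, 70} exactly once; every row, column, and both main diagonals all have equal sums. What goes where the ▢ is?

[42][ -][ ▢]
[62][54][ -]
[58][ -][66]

The 9 entries sum to 486, so each line sums to 486/3 = 162.
From row 2, 162 − (62 + 54) gives (2,3) = 46.
The remaining cell in row 3 is (3,2) = 162 − 124 = 38.
From column 2, 162 − (54 + 38) gives (1,2) = 70.
Column 3 must total 162; the given cells sum to 112, so (1,3) = 50.

50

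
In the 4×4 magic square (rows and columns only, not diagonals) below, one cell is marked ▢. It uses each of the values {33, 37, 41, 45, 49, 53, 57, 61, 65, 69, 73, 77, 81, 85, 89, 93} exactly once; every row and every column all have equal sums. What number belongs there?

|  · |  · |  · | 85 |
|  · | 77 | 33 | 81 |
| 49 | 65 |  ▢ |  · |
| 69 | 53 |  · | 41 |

The 16 entries sum to 1008, so each line sums to 1008/4 = 252.
From row 2, 252 − (77 + 33 + 81) gives (2,1) = 61.
Row 4 must total 252; the given cells sum to 163, so (4,3) = 89.
From column 1, 252 − (61 + 49 + 69) gives (1,1) = 73.
The remaining cell in column 2 is (1,2) = 252 − 195 = 57.
From column 4, 252 − (85 + 81 + 41) gives (3,4) = 45.
The remaining cell in row 1 is (1,3) = 252 − 215 = 37.
Row 3 needs 252; the known cells sum to 159, so (3,3) = 93.

93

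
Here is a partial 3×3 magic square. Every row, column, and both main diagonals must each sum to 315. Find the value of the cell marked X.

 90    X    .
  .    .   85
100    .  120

115

Row 3 needs 315; the known cells sum to 220, so (3,2) = 95.
Using column 1: 90 + 100 + ? → (2,1) = 315 − 190 = 125.
Column 3: 85 + 120 + ? = 315, so (1,3) = 110.
Using main diagonal: 90 + 120 + ? → (2,2) = 315 − 210 = 105.
Row 1: 90 + 110 + ? = 315, so (1,2) = 115.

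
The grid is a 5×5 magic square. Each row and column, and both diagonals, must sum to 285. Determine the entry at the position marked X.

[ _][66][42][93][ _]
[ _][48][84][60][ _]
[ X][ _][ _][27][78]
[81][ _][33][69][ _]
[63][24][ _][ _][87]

Column 4 needs 285; the known cells sum to 249, so (5,4) = 36.
Row 5 must total 285; the given cells sum to 210, so (5,3) = 75.
The remaining cell in column 3 is (3,3) = 285 − 234 = 51.
Main diagonal needs 285; the known cells sum to 255, so (1,1) = 30.
Using row 1: 30 + 66 + 42 + 93 + ? → (1,5) = 285 − 231 = 54.
From anti-diagonal, 285 − (54 + 60 + 51 + 63) gives (4,2) = 57.
Row 4 needs 285; the known cells sum to 240, so (4,5) = 45.
The remaining cell in column 2 is (3,2) = 285 − 195 = 90.
Using column 5: 54 + 78 + 45 + 87 + ? → (2,5) = 285 − 264 = 21.
Row 2 must total 285; the given cells sum to 213, so (2,1) = 72.
Row 3: 90 + 51 + 27 + 78 + ? = 285, so (3,1) = 39.

39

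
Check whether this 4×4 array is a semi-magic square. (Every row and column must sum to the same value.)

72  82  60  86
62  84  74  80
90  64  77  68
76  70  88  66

Row 1: 72 + 82 + 60 + 86 = 300.
Row 2: 62 + 84 + 74 + 80 = 300.
Row 3: 90 + 64 + 77 + 68 = 299.
Row 4: 76 + 70 + 88 + 66 = 300.
Column 1: 72 + 62 + 90 + 76 = 300.
Column 2: 82 + 84 + 64 + 70 = 300.
Column 3: 60 + 74 + 77 + 88 = 299.
Column 4: 86 + 80 + 68 + 66 = 300.

No — row 3 sums to 299 but row 4 sums to 300.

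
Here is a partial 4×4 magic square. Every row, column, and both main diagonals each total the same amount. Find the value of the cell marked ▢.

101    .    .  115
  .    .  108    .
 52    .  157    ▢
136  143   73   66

150

Row 4 is complete and sums to 418; that is the magic constant.
The remaining cell in column 1 is (2,1) = 418 − 289 = 129.
The remaining cell in column 3 is (1,3) = 418 − 338 = 80.
Using main diagonal: 101 + 157 + 66 + ? → (2,2) = 418 − 324 = 94.
The remaining cell in anti-diagonal is (3,2) = 418 − 359 = 59.
From row 1, 418 − (101 + 80 + 115) gives (1,2) = 122.
Row 2: 129 + 94 + 108 + ? = 418, so (2,4) = 87.
Row 3: 52 + 59 + 157 + ? = 418, so (3,4) = 150.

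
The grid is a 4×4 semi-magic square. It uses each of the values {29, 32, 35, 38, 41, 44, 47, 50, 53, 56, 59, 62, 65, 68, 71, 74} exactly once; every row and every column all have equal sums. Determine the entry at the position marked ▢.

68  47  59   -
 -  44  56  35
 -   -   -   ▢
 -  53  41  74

The 16 entries sum to 824, so each line sums to 824/4 = 206.
The remaining cell in row 1 is (1,4) = 206 − 174 = 32.
Using row 2: 44 + 56 + 35 + ? → (2,1) = 206 − 135 = 71.
Row 4: 53 + 41 + 74 + ? = 206, so (4,1) = 38.
The remaining cell in column 1 is (3,1) = 206 − 177 = 29.
Column 2 must total 206; the given cells sum to 144, so (3,2) = 62.
From column 3, 206 − (59 + 56 + 41) gives (3,3) = 50.
The remaining cell in column 4 is (3,4) = 206 − 141 = 65.

65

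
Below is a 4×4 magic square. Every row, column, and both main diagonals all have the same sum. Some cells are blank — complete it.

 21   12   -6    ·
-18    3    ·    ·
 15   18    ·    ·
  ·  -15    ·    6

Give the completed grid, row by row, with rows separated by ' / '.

21 12 -6 -9 / -18 3 9 24 / 15 18 -12 -3 / 0 -15 27 6

Column 2 is already complete: 12 + 3 + 18 + -15 = 18, so that is the magic constant.
Row 1: 21 + 12 + (-6) + ? = 18, so (1,4) = -9.
The remaining cell in column 1 is (4,1) = 18 − 18 = 0.
Main diagonal: 21 + 3 + 6 + ? = 18, so (3,3) = -12.
From anti-diagonal, 18 − (-9 + 18 + 0) gives (2,3) = 9.
From row 2, 18 − (-18 + 3 + 9) gives (2,4) = 24.
Row 3 must total 18; the given cells sum to 21, so (3,4) = -3.
The remaining cell in row 4 is (4,3) = 18 − (-9) = 27.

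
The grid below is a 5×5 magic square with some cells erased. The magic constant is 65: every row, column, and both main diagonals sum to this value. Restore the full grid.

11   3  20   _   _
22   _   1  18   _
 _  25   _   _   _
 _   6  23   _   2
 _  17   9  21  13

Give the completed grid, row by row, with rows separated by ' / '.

11 3 20 7 24 / 22 14 1 18 10 / 8 25 12 4 16 / 19 6 23 15 2 / 5 17 9 21 13

From row 5, 65 − (17 + 9 + 21 + 13) gives (5,1) = 5.
Column 2: 3 + 25 + 6 + 17 + ? = 65, so (2,2) = 14.
Column 3: 20 + 1 + 23 + 9 + ? = 65, so (3,3) = 12.
Main diagonal: 11 + 14 + 12 + 13 + ? = 65, so (4,4) = 15.
Anti-diagonal needs 65; the known cells sum to 41, so (1,5) = 24.
The remaining cell in row 1 is (1,4) = 65 − 58 = 7.
From row 2, 65 − (22 + 14 + 1 + 18) gives (2,5) = 10.
Row 4 must total 65; the given cells sum to 46, so (4,1) = 19.
Column 1: 11 + 22 + 19 + 5 + ? = 65, so (3,1) = 8.
Using column 4: 7 + 18 + 15 + 21 + ? → (3,4) = 65 − 61 = 4.
From column 5, 65 − (24 + 10 + 2 + 13) gives (3,5) = 16.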